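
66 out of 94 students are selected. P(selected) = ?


P = 66/94 = 0.7021

P = 0.7021


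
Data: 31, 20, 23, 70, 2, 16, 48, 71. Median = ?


Sorted: 2, 16, 20, 23, 31, 48, 70, 71
n = 8 (even)
Middle values: 23 and 31
Median = (23+31)/2 = 27.0000

Median = 27.0000


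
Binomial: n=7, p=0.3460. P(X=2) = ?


C(7,2) = 21
p^2 = 0.119716
(1-p)^5 = 0.119643
P = 21 * 0.119716 * 0.119643 = 0.3008

P(X=2) = 0.3008


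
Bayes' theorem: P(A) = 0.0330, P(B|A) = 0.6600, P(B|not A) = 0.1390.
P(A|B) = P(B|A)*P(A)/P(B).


P(B) = P(B|A)*P(A) + P(B|A')*P(A')
= 0.6600*0.0330 + 0.1390*0.9670
= 0.021780 + 0.134413 = 0.156193
P(A|B) = 0.021780/0.156193 = 0.1394

P(A|B) = 0.1394


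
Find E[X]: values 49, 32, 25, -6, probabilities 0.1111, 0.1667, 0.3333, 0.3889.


E[X] = 49*0.1111 + 32*0.1667 + 25*0.3333 - 6*0.3889
= 5.4439 + 5.3344 + 8.3325 - 2.3334
= 16.7774

E[X] = 16.7774


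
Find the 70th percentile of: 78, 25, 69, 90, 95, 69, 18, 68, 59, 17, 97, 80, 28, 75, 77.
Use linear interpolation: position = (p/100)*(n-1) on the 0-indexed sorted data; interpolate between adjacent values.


Sorted: 17, 18, 25, 28, 59, 68, 69, 69, 75, 77, 78, 80, 90, 95, 97
n = 15
Index = 70/100 * 14 = 9.8000
Lower = data[9] = 77, Upper = data[10] = 78
P70 = 77 + 0.8000*(1) = 77.8000

P70 = 77.8000


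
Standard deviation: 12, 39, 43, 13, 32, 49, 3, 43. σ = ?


Mean = 29.2500
Variance = 265.1875
SD = sqrt(265.1875) = 16.2846

SD = 16.2846


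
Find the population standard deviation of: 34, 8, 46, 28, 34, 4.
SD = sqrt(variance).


Mean = 25.6667
Variance = 223.2222
SD = sqrt(223.2222) = 14.9406

SD = 14.9406


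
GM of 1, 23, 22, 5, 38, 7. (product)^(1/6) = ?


Product = 1 × 23 × 22 × 5 × 38 × 7 = 672980
GM = 672980^(1/6) = 9.3612

GM = 9.3612


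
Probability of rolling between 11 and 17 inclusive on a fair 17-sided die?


Favorable outcomes (11 ≤ roll ≤ 17): 7
Total outcomes = 17
P = 7/17 = 0.4118

P = 0.4118


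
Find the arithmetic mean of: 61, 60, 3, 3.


Sum = 61 + 60 + 3 + 3 = 127
n = 4
Mean = 127/4 = 31.7500

Mean = 31.7500


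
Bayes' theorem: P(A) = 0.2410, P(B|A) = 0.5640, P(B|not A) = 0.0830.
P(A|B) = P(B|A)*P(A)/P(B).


P(B) = P(B|A)*P(A) + P(B|A')*P(A')
= 0.5640*0.2410 + 0.0830*0.7590
= 0.135924 + 0.062997 = 0.198921
P(A|B) = 0.135924/0.198921 = 0.6833

P(A|B) = 0.6833


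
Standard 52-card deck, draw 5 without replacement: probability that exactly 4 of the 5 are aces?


Hypergeometric: P(X=4) = C(4,4)·C(48,1) / C(52,5)
= 1 × 48 / 2598960
= 48/2598960 = 1.8469e-05

P = 1.8469e-05


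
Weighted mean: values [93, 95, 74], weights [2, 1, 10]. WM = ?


Numerator = 93*2 + 95*1 + 74*10 = 1021
Denominator = 2 + 1 + 10 = 13
WM = 1021/13 = 78.5385

WM = 78.5385


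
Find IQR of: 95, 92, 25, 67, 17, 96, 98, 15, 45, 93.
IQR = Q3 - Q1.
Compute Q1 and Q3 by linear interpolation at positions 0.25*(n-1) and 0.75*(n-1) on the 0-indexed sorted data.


Sorted: 15, 17, 25, 45, 67, 92, 93, 95, 96, 98
Q1 (25th %ile) = 30.0000
Q3 (75th %ile) = 94.5000
IQR = 94.5000 - 30.0000 = 64.5000

IQR = 64.5000


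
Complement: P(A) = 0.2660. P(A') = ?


P(not A) = 1 - 0.2660 = 0.7340

P(not A) = 0.7340


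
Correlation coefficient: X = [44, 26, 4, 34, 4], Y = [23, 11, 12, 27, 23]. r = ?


Mean X = 22.4000, Mean Y = 19.2000
SD X = 16.069848, SD Y = 6.462198
Cov = 41.120000
r = 41.120000/(16.069848*6.462198) = 0.3960

r = 0.3960


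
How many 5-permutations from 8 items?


P(8,5) = 8!/3!
= 40320/6
= 6720

P(8,5) = 6720


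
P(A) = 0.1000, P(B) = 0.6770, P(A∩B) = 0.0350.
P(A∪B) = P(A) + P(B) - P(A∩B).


P(A∪B) = 0.1000 + 0.6770 - 0.0350
= 0.7770 - 0.0350
= 0.7420

P(A∪B) = 0.7420


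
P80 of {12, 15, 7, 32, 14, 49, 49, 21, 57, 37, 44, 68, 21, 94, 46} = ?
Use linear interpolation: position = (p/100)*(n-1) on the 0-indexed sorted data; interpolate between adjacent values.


Sorted: 7, 12, 14, 15, 21, 21, 32, 37, 44, 46, 49, 49, 57, 68, 94
n = 15
Index = 80/100 * 14 = 11.2000
Lower = data[11] = 49, Upper = data[12] = 57
P80 = 49 + 0.2000*(8) = 50.6000

P80 = 50.6000


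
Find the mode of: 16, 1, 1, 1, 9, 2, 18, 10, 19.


Frequencies: 1:3, 2:1, 9:1, 10:1, 16:1, 18:1, 19:1
Max frequency = 3
Mode = 1

Mode = 1


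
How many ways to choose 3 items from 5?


C(5,3) = 5!/(3! × 2!)
= 120/(6 × 2)
= 10

C(5,3) = 10


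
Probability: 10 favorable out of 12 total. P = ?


P = 10/12 = 0.8333

P = 0.8333


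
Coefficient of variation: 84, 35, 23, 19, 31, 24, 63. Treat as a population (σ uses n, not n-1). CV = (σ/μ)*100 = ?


Mean = 39.8571
SD = 22.5416
CV = (22.5416/39.8571)*100 = 56.5559%

CV = 56.5559%


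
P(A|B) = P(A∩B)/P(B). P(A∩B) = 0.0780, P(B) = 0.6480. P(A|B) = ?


P(A|B) = 0.0780/0.6480 = 0.1204

P(A|B) = 0.1204


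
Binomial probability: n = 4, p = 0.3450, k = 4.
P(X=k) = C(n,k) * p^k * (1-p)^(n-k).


C(4,4) = 1
p^4 = 0.014167
(1-p)^0 = 1.000000
P = 1 * 0.014167 * 1.000000 = 0.0142

P(X=4) = 0.0142


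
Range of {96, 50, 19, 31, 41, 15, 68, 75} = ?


Max = 96, Min = 15
Range = 96 - 15 = 81

Range = 81


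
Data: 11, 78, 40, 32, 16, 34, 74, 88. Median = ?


Sorted: 11, 16, 32, 34, 40, 74, 78, 88
n = 8 (even)
Middle values: 34 and 40
Median = (34+40)/2 = 37.0000

Median = 37.0000


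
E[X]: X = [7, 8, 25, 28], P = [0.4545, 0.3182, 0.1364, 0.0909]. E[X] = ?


E[X] = 7*0.4545 + 8*0.3182 + 25*0.1364 + 28*0.0909
= 3.1815 + 2.5456 + 3.4100 + 2.5452
= 11.6823

E[X] = 11.6823


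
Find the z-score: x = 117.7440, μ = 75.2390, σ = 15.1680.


z = (117.7440 - 75.2390)/15.1680
= 42.5050/15.1680
= 2.8023

z = 2.8023


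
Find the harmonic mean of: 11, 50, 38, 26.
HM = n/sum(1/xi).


Sum of reciprocals = 1/11 + 1/50 + 1/38 + 1/26 = 0.175686
HM = 4/0.175686 = 22.7678

HM = 22.7678


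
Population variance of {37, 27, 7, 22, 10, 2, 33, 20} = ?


Mean = 19.7500
Squared deviations: 297.5625, 52.5625, 162.5625, 5.0625, 95.0625, 315.0625, 175.5625, 0.0625
Sum = 1103.5000
Variance = 1103.5000/8 = 137.9375

Variance = 137.9375


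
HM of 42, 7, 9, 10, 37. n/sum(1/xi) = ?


Sum of reciprocals = 1/42 + 1/7 + 1/9 + 1/10 + 1/37 = 0.404805
HM = 5/0.404805 = 12.3516

HM = 12.3516


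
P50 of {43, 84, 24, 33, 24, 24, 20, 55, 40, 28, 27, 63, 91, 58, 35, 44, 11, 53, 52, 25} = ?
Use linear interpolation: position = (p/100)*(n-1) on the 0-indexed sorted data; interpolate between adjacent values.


Sorted: 11, 20, 24, 24, 24, 25, 27, 28, 33, 35, 40, 43, 44, 52, 53, 55, 58, 63, 84, 91
n = 20
Index = 50/100 * 19 = 9.5000
Lower = data[9] = 35, Upper = data[10] = 40
P50 = 35 + 0.5000*(5) = 37.5000

P50 = 37.5000


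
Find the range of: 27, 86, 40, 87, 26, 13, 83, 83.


Max = 87, Min = 13
Range = 87 - 13 = 74

Range = 74


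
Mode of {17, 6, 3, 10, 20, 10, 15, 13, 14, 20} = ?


Frequencies: 3:1, 6:1, 10:2, 13:1, 14:1, 15:1, 17:1, 20:2
Max frequency = 2
Mode = 10, 20

Mode = 10, 20


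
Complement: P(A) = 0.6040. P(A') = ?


P(not A) = 1 - 0.6040 = 0.3960

P(not A) = 0.3960


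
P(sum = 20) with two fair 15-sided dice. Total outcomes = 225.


Total outcomes = 15×15 = 225
Favorable (sum = 20): 11
P = 11/225 = 0.0489

P = 0.0489


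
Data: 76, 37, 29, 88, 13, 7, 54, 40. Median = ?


Sorted: 7, 13, 29, 37, 40, 54, 76, 88
n = 8 (even)
Middle values: 37 and 40
Median = (37+40)/2 = 38.5000

Median = 38.5000


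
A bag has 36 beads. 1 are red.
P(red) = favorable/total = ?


P = 1/36 = 0.0278

P = 0.0278


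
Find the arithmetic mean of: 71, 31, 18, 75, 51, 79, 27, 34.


Sum = 71 + 31 + 18 + 75 + 51 + 79 + 27 + 34 = 386
n = 8
Mean = 386/8 = 48.2500

Mean = 48.2500


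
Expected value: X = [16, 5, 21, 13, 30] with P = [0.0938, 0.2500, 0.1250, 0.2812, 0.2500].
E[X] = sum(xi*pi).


E[X] = 16*0.0938 + 5*0.2500 + 21*0.1250 + 13*0.2812 + 30*0.2500
= 1.5008 + 1.2500 + 2.6250 + 3.6556 + 7.5000
= 16.5314

E[X] = 16.5314


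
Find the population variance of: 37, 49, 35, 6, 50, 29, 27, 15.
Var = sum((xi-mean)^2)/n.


Mean = 31.0000
Squared deviations: 36.0000, 324.0000, 16.0000, 625.0000, 361.0000, 4.0000, 16.0000, 256.0000
Sum = 1638.0000
Variance = 1638.0000/8 = 204.7500

Variance = 204.7500


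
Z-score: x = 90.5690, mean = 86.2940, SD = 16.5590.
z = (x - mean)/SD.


z = (90.5690 - 86.2940)/16.5590
= 4.2750/16.5590
= 0.2582

z = 0.2582


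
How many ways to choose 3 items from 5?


C(5,3) = 5!/(3! × 2!)
= 120/(6 × 2)
= 10

C(5,3) = 10


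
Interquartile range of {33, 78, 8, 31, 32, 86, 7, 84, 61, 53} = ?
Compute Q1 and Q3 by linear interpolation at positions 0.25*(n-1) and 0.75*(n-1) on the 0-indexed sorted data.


Sorted: 7, 8, 31, 32, 33, 53, 61, 78, 84, 86
Q1 (25th %ile) = 31.2500
Q3 (75th %ile) = 73.7500
IQR = 73.7500 - 31.2500 = 42.5000

IQR = 42.5000


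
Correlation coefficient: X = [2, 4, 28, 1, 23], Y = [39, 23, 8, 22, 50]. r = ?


Mean X = 11.6000, Mean Y = 28.4000
SD X = 11.499565, SD Y = 14.595890
Cov = -16.240000
r = -16.240000/(11.499565*14.595890) = -0.0968

r = -0.0968


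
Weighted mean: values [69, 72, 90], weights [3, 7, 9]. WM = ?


Numerator = 69*3 + 72*7 + 90*9 = 1521
Denominator = 3 + 7 + 9 = 19
WM = 1521/19 = 80.0526

WM = 80.0526


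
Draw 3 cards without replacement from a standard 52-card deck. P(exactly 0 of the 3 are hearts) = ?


Hypergeometric: P(X=0) = C(13,0)·C(39,3) / C(52,3)
= 1 × 9139 / 22100
= 9139/22100 = 0.4135

P = 0.4135


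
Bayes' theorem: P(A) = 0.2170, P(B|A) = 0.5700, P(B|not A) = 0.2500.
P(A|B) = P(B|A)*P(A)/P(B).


P(B) = P(B|A)*P(A) + P(B|A')*P(A')
= 0.5700*0.2170 + 0.2500*0.7830
= 0.123690 + 0.195750 = 0.319440
P(A|B) = 0.123690/0.319440 = 0.3872

P(A|B) = 0.3872


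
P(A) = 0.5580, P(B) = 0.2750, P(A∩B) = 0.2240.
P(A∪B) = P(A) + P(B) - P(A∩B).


P(A∪B) = 0.5580 + 0.2750 - 0.2240
= 0.8330 - 0.2240
= 0.6090

P(A∪B) = 0.6090


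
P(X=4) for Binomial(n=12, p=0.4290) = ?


C(12,4) = 495
p^4 = 0.033871
(1-p)^8 = 0.011300
P = 495 * 0.033871 * 0.011300 = 0.1895

P(X=4) = 0.1895


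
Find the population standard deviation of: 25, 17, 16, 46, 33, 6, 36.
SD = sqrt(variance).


Mean = 25.5714
Variance = 161.3878
SD = sqrt(161.3878) = 12.7038

SD = 12.7038


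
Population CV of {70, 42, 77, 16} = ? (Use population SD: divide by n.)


Mean = 51.2500
SD = 24.2010
CV = (24.2010/51.2500)*100 = 47.2214%

CV = 47.2214%


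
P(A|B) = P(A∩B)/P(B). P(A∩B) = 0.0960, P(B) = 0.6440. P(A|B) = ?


P(A|B) = 0.0960/0.6440 = 0.1491

P(A|B) = 0.1491


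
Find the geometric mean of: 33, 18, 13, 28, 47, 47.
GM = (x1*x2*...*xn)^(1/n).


Product = 33 × 18 × 13 × 28 × 47 × 47 = 477621144
GM = 477621144^(1/6) = 27.9585

GM = 27.9585


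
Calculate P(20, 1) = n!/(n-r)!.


P(20,1) = 20!/19!
= 2432902008176640000/121645100408832000
= 20

P(20,1) = 20


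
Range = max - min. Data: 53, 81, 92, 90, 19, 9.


Max = 92, Min = 9
Range = 92 - 9 = 83

Range = 83


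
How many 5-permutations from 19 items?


P(19,5) = 19!/14!
= 121645100408832000/87178291200
= 1395360

P(19,5) = 1395360


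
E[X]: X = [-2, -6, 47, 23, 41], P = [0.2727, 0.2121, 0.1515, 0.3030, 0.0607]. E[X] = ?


E[X] = -2*0.2727 - 6*0.2121 + 47*0.1515 + 23*0.3030 + 41*0.0607
= -0.5454 - 1.2726 + 7.1205 + 6.9690 + 2.4887
= 14.7602

E[X] = 14.7602


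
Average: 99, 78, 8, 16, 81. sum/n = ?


Sum = 99 + 78 + 8 + 16 + 81 = 282
n = 5
Mean = 282/5 = 56.4000

Mean = 56.4000


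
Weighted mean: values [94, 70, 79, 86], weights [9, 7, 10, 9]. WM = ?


Numerator = 94*9 + 70*7 + 79*10 + 86*9 = 2900
Denominator = 9 + 7 + 10 + 9 = 35
WM = 2900/35 = 82.8571

WM = 82.8571


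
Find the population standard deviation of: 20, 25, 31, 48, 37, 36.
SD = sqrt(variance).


Mean = 32.8333
Variance = 81.1389
SD = sqrt(81.1389) = 9.0077

SD = 9.0077


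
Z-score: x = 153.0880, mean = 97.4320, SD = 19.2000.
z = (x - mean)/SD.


z = (153.0880 - 97.4320)/19.2000
= 55.6560/19.2000
= 2.8987

z = 2.8987


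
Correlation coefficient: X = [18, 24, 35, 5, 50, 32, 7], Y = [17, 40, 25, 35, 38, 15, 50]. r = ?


Mean X = 24.4286, Mean Y = 31.4286
SD X = 14.859890, SD Y = 11.914663
Cov = -46.897959
r = -46.897959/(14.859890*11.914663) = -0.2649

r = -0.2649


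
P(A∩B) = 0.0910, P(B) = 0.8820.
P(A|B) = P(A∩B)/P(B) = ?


P(A|B) = 0.0910/0.8820 = 0.1032

P(A|B) = 0.1032


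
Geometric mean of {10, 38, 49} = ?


Product = 10 × 38 × 49 = 18620
GM = 18620^(1/3) = 26.5049

GM = 26.5049


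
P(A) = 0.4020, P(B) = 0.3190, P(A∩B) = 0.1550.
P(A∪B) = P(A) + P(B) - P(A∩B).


P(A∪B) = 0.4020 + 0.3190 - 0.1550
= 0.7210 - 0.1550
= 0.5660

P(A∪B) = 0.5660


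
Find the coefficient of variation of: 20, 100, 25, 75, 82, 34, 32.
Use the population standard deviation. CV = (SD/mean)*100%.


Mean = 52.5714
SD = 29.7795
CV = (29.7795/52.5714)*100 = 56.6457%

CV = 56.6457%


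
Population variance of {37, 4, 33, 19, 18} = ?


Mean = 22.2000
Squared deviations: 219.0400, 331.2400, 116.6400, 10.2400, 17.6400
Sum = 694.8000
Variance = 694.8000/5 = 138.9600

Variance = 138.9600


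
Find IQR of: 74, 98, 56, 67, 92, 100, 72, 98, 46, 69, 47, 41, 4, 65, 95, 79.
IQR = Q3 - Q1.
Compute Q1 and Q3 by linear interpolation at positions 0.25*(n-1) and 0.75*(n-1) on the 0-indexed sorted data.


Sorted: 4, 41, 46, 47, 56, 65, 67, 69, 72, 74, 79, 92, 95, 98, 98, 100
Q1 (25th %ile) = 53.7500
Q3 (75th %ile) = 92.7500
IQR = 92.7500 - 53.7500 = 39.0000

IQR = 39.0000


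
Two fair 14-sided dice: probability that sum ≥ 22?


Total outcomes = 14×14 = 196
Favorable (sum ≥ 22): 28
P = 28/196 = 0.1429

P = 0.1429


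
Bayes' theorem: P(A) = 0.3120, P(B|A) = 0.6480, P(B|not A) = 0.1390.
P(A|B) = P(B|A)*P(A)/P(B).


P(B) = P(B|A)*P(A) + P(B|A')*P(A')
= 0.6480*0.3120 + 0.1390*0.6880
= 0.202176 + 0.095632 = 0.297808
P(A|B) = 0.202176/0.297808 = 0.6789

P(A|B) = 0.6789


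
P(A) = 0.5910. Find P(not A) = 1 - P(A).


P(not A) = 1 - 0.5910 = 0.4090

P(not A) = 0.4090


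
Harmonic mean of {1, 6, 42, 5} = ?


Sum of reciprocals = 1/1 + 1/6 + 1/42 + 1/5 = 1.390476
HM = 4/1.390476 = 2.8767

HM = 2.8767


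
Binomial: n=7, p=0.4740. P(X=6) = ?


C(7,6) = 7
p^6 = 0.011341
(1-p)^1 = 0.526000
P = 7 * 0.011341 * 0.526000 = 0.0418

P(X=6) = 0.0418


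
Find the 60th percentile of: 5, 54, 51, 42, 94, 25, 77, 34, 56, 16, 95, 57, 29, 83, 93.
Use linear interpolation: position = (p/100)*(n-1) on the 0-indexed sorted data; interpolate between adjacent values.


Sorted: 5, 16, 25, 29, 34, 42, 51, 54, 56, 57, 77, 83, 93, 94, 95
n = 15
Index = 60/100 * 14 = 8.4000
Lower = data[8] = 56, Upper = data[9] = 57
P60 = 56 + 0.4000*(1) = 56.4000

P60 = 56.4000


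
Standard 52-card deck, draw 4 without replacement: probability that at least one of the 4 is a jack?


P(at least one) = 1 - P(none)
P(none) = (48/52) × (47/51) × (46/50) × (45/49) = 0.718737
P(at least one) = 1 - 0.718737 = 0.2813

P = 0.2813


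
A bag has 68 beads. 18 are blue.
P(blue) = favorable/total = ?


P = 18/68 = 0.2647

P = 0.2647


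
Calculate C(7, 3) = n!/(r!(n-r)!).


C(7,3) = 7!/(3! × 4!)
= 5040/(6 × 24)
= 35

C(7,3) = 35


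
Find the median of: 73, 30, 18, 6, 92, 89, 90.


Sorted: 6, 18, 30, 73, 89, 90, 92
n = 7 (odd)
Middle value = 73

Median = 73


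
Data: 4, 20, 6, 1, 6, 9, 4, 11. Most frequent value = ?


Frequencies: 1:1, 4:2, 6:2, 9:1, 11:1, 20:1
Max frequency = 2
Mode = 4, 6

Mode = 4, 6


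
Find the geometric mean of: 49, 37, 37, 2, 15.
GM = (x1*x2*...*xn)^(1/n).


Product = 49 × 37 × 37 × 2 × 15 = 2012430
GM = 2012430^(1/5) = 18.2282

GM = 18.2282


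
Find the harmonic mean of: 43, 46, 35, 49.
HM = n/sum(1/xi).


Sum of reciprocals = 1/43 + 1/46 + 1/35 + 1/49 = 0.093975
HM = 4/0.093975 = 42.5647

HM = 42.5647


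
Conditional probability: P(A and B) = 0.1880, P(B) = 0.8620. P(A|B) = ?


P(A|B) = 0.1880/0.8620 = 0.2181

P(A|B) = 0.2181


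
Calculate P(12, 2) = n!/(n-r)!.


P(12,2) = 12!/10!
= 479001600/3628800
= 132

P(12,2) = 132


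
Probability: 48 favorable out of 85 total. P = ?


P = 48/85 = 0.5647

P = 0.5647


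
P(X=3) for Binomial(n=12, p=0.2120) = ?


C(12,3) = 220
p^3 = 0.009528
(1-p)^9 = 0.117148
P = 220 * 0.009528 * 0.117148 = 0.2456

P(X=3) = 0.2456


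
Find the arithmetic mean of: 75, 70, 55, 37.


Sum = 75 + 70 + 55 + 37 = 237
n = 4
Mean = 237/4 = 59.2500

Mean = 59.2500


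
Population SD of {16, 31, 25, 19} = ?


Mean = 22.7500
Variance = 33.1875
SD = sqrt(33.1875) = 5.7609

SD = 5.7609


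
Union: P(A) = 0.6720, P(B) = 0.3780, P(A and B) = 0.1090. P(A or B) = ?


P(A∪B) = 0.6720 + 0.3780 - 0.1090
= 1.0500 - 0.1090
= 0.9410

P(A∪B) = 0.9410


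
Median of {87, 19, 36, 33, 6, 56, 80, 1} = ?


Sorted: 1, 6, 19, 33, 36, 56, 80, 87
n = 8 (even)
Middle values: 33 and 36
Median = (33+36)/2 = 34.5000

Median = 34.5000


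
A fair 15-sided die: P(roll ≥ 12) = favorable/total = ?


Favorable outcomes (roll ≥ 12): 4
Total outcomes = 15
P = 4/15 = 0.2667

P = 0.2667


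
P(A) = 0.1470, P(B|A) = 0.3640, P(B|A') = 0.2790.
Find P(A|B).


P(B) = P(B|A)*P(A) + P(B|A')*P(A')
= 0.3640*0.1470 + 0.2790*0.8530
= 0.053508 + 0.237987 = 0.291495
P(A|B) = 0.053508/0.291495 = 0.1836

P(A|B) = 0.1836


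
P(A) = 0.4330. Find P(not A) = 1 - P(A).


P(not A) = 1 - 0.4330 = 0.5670

P(not A) = 0.5670


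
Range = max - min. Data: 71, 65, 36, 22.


Max = 71, Min = 22
Range = 71 - 22 = 49

Range = 49


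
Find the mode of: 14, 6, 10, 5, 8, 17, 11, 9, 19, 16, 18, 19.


Frequencies: 5:1, 6:1, 8:1, 9:1, 10:1, 11:1, 14:1, 16:1, 17:1, 18:1, 19:2
Max frequency = 2
Mode = 19

Mode = 19


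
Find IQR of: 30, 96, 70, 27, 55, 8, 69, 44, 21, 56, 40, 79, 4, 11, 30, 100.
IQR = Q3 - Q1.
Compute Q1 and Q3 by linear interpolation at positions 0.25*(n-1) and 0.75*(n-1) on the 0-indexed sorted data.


Sorted: 4, 8, 11, 21, 27, 30, 30, 40, 44, 55, 56, 69, 70, 79, 96, 100
Q1 (25th %ile) = 25.5000
Q3 (75th %ile) = 69.2500
IQR = 69.2500 - 25.5000 = 43.7500

IQR = 43.7500


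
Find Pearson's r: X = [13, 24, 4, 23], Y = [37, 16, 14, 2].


Mean X = 16.0000, Mean Y = 17.2500
SD X = 8.154753, SD Y = 12.597123
Cov = -34.250000
r = -34.250000/(8.154753*12.597123) = -0.3334

r = -0.3334


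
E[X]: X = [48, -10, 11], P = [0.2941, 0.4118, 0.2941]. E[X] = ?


E[X] = 48*0.2941 - 10*0.4118 + 11*0.2941
= 14.1168 - 4.1180 + 3.2351
= 13.2339

E[X] = 13.2339


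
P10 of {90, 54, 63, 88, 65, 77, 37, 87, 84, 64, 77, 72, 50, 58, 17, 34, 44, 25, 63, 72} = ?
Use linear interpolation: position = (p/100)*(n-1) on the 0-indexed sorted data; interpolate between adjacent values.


Sorted: 17, 25, 34, 37, 44, 50, 54, 58, 63, 63, 64, 65, 72, 72, 77, 77, 84, 87, 88, 90
n = 20
Index = 10/100 * 19 = 1.9000
Lower = data[1] = 25, Upper = data[2] = 34
P10 = 25 + 0.9000*(9) = 33.1000

P10 = 33.1000


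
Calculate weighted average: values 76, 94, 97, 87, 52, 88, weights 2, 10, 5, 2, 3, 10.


Numerator = 76*2 + 94*10 + 97*5 + 87*2 + 52*3 + 88*10 = 2787
Denominator = 2 + 10 + 5 + 2 + 3 + 10 = 32
WM = 2787/32 = 87.0938

WM = 87.0938


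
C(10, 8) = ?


C(10,8) = 10!/(8! × 2!)
= 3628800/(40320 × 2)
= 45

C(10,8) = 45


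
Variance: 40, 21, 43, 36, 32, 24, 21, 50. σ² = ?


Mean = 33.3750
Squared deviations: 43.8906, 153.1406, 92.6406, 6.8906, 1.8906, 87.8906, 153.1406, 276.3906
Sum = 815.8750
Variance = 815.8750/8 = 101.9844

Variance = 101.9844


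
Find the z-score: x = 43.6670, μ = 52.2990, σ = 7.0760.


z = (43.6670 - 52.2990)/7.0760
= -8.6320/7.0760
= -1.2199

z = -1.2199


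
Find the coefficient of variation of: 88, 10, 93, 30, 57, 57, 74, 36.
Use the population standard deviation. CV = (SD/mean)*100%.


Mean = 55.6250
SD = 27.1797
CV = (27.1797/55.6250)*100 = 48.8623%

CV = 48.8623%


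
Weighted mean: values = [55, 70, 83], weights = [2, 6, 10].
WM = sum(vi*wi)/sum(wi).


Numerator = 55*2 + 70*6 + 83*10 = 1360
Denominator = 2 + 6 + 10 = 18
WM = 1360/18 = 75.5556

WM = 75.5556


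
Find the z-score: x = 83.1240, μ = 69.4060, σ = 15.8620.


z = (83.1240 - 69.4060)/15.8620
= 13.7180/15.8620
= 0.8648

z = 0.8648


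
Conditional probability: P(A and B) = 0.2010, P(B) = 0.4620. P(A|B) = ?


P(A|B) = 0.2010/0.4620 = 0.4351

P(A|B) = 0.4351


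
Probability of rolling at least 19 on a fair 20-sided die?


Favorable outcomes (roll ≥ 19): 2
Total outcomes = 20
P = 2/20 = 0.1000

P = 0.1000


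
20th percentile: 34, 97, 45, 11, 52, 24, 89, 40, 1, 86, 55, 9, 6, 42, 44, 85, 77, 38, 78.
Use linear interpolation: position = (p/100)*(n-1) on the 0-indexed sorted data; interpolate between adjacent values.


Sorted: 1, 6, 9, 11, 24, 34, 38, 40, 42, 44, 45, 52, 55, 77, 78, 85, 86, 89, 97
n = 19
Index = 20/100 * 18 = 3.6000
Lower = data[3] = 11, Upper = data[4] = 24
P20 = 11 + 0.6000*(13) = 18.8000

P20 = 18.8000


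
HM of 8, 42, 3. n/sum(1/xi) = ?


Sum of reciprocals = 1/8 + 1/42 + 1/3 = 0.482143
HM = 3/0.482143 = 6.2222

HM = 6.2222


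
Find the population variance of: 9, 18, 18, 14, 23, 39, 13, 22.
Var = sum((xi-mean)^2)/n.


Mean = 19.5000
Squared deviations: 110.2500, 2.2500, 2.2500, 30.2500, 12.2500, 380.2500, 42.2500, 6.2500
Sum = 586.0000
Variance = 586.0000/8 = 73.2500

Variance = 73.2500


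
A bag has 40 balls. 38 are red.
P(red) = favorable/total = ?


P = 38/40 = 0.9500

P = 0.9500


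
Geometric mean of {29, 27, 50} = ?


Product = 29 × 27 × 50 = 39150
GM = 39150^(1/3) = 33.9555

GM = 33.9555


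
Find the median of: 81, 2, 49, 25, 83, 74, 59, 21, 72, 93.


Sorted: 2, 21, 25, 49, 59, 72, 74, 81, 83, 93
n = 10 (even)
Middle values: 59 and 72
Median = (59+72)/2 = 65.5000

Median = 65.5000


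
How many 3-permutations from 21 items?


P(21,3) = 21!/18!
= 51090942171709440000/6402373705728000
= 7980

P(21,3) = 7980


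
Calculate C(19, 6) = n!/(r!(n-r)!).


C(19,6) = 19!/(6! × 13!)
= 121645100408832000/(720 × 6227020800)
= 27132

C(19,6) = 27132


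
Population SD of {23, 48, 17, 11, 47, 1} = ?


Mean = 24.5000
Variance = 308.5833
SD = sqrt(308.5833) = 17.5665

SD = 17.5665


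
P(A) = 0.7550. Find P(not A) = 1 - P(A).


P(not A) = 1 - 0.7550 = 0.2450

P(not A) = 0.2450


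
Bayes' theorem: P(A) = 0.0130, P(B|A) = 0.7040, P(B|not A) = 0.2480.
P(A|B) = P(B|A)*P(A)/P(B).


P(B) = P(B|A)*P(A) + P(B|A')*P(A')
= 0.7040*0.0130 + 0.2480*0.9870
= 0.009152 + 0.244776 = 0.253928
P(A|B) = 0.009152/0.253928 = 0.0360

P(A|B) = 0.0360


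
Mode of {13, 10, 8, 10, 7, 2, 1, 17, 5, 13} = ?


Frequencies: 1:1, 2:1, 5:1, 7:1, 8:1, 10:2, 13:2, 17:1
Max frequency = 2
Mode = 10, 13

Mode = 10, 13


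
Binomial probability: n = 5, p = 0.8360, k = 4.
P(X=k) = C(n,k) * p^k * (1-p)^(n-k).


C(5,4) = 5
p^4 = 0.488456
(1-p)^1 = 0.164000
P = 5 * 0.488456 * 0.164000 = 0.4005

P(X=4) = 0.4005


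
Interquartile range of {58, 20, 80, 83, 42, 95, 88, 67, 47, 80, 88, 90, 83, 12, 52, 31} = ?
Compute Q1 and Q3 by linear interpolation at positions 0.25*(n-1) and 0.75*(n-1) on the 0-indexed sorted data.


Sorted: 12, 20, 31, 42, 47, 52, 58, 67, 80, 80, 83, 83, 88, 88, 90, 95
Q1 (25th %ile) = 45.7500
Q3 (75th %ile) = 84.2500
IQR = 84.2500 - 45.7500 = 38.5000

IQR = 38.5000


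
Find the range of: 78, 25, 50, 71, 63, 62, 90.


Max = 90, Min = 25
Range = 90 - 25 = 65

Range = 65


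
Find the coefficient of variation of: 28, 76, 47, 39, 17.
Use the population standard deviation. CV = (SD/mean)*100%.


Mean = 41.4000
SD = 20.0459
CV = (20.0459/41.4000)*100 = 48.4202%

CV = 48.4202%


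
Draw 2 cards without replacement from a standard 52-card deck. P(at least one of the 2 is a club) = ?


P(at least one) = 1 - P(none)
P(none) = (39/52) × (38/51) = 0.558824
P(at least one) = 1 - 0.558824 = 0.4412

P = 0.4412


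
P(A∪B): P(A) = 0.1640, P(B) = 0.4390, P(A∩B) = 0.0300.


P(A∪B) = 0.1640 + 0.4390 - 0.0300
= 0.6030 - 0.0300
= 0.5730

P(A∪B) = 0.5730


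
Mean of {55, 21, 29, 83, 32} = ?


Sum = 55 + 21 + 29 + 83 + 32 = 220
n = 5
Mean = 220/5 = 44.0000

Mean = 44.0000


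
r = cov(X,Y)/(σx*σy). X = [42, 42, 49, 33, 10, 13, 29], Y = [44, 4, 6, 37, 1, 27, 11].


Mean X = 31.1429, Mean Y = 18.5714
SD X = 13.829870, SD Y = 16.007651
Cov = 23.204082
r = 23.204082/(13.829870*16.007651) = 0.1048

r = 0.1048


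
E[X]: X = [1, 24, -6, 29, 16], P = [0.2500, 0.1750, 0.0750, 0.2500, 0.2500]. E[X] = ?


E[X] = 1*0.2500 + 24*0.1750 - 6*0.0750 + 29*0.2500 + 16*0.2500
= 0.2500 + 4.2000 - 0.4500 + 7.2500 + 4.0000
= 15.2500

E[X] = 15.2500


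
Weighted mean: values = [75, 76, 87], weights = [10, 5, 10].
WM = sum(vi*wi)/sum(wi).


Numerator = 75*10 + 76*5 + 87*10 = 2000
Denominator = 10 + 5 + 10 = 25
WM = 2000/25 = 80.0000

WM = 80.0000


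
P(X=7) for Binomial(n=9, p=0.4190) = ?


C(9,7) = 36
p^7 = 0.002267
(1-p)^2 = 0.337561
P = 36 * 0.002267 * 0.337561 = 0.0276

P(X=7) = 0.0276


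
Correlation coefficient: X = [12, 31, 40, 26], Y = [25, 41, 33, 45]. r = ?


Mean X = 27.2500, Mean Y = 36.0000
SD X = 10.133484, SD Y = 7.681146
Cov = 34.250000
r = 34.250000/(10.133484*7.681146) = 0.4400

r = 0.4400


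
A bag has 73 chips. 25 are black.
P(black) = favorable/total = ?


P = 25/73 = 0.3425

P = 0.3425


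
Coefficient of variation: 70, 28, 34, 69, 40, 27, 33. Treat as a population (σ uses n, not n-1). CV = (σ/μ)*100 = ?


Mean = 43.0000
SD = 17.2212
CV = (17.2212/43.0000)*100 = 40.0494%

CV = 40.0494%


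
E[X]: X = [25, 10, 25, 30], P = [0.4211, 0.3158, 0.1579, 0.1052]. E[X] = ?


E[X] = 25*0.4211 + 10*0.3158 + 25*0.1579 + 30*0.1052
= 10.5275 + 3.1580 + 3.9475 + 3.1560
= 20.7890

E[X] = 20.7890


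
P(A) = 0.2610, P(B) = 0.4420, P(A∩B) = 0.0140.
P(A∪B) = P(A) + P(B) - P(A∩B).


P(A∪B) = 0.2610 + 0.4420 - 0.0140
= 0.7030 - 0.0140
= 0.6890

P(A∪B) = 0.6890


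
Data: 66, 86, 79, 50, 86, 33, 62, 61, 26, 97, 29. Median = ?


Sorted: 26, 29, 33, 50, 61, 62, 66, 79, 86, 86, 97
n = 11 (odd)
Middle value = 62

Median = 62


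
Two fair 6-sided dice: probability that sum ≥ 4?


Total outcomes = 6×6 = 36
Favorable (sum ≥ 4): 33
P = 33/36 = 0.9167

P = 0.9167


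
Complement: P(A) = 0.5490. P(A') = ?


P(not A) = 1 - 0.5490 = 0.4510

P(not A) = 0.4510


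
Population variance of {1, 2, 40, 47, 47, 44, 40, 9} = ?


Mean = 28.7500
Squared deviations: 770.0625, 715.5625, 126.5625, 333.0625, 333.0625, 232.5625, 126.5625, 390.0625
Sum = 3027.5000
Variance = 3027.5000/8 = 378.4375

Variance = 378.4375


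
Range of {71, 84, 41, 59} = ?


Max = 84, Min = 41
Range = 84 - 41 = 43

Range = 43


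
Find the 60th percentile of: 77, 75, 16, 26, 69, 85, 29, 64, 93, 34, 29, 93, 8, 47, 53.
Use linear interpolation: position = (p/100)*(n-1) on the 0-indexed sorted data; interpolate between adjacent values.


Sorted: 8, 16, 26, 29, 29, 34, 47, 53, 64, 69, 75, 77, 85, 93, 93
n = 15
Index = 60/100 * 14 = 8.4000
Lower = data[8] = 64, Upper = data[9] = 69
P60 = 64 + 0.4000*(5) = 66.0000

P60 = 66.0000


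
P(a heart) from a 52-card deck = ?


13 hearts in 52 cards
P = 13/52 = 0.2500

P = 0.2500


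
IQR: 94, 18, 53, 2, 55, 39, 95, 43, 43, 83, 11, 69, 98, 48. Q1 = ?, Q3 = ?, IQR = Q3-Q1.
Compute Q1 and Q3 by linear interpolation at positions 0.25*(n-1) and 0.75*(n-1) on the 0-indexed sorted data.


Sorted: 2, 11, 18, 39, 43, 43, 48, 53, 55, 69, 83, 94, 95, 98
Q1 (25th %ile) = 40.0000
Q3 (75th %ile) = 79.5000
IQR = 79.5000 - 40.0000 = 39.5000

IQR = 39.5000


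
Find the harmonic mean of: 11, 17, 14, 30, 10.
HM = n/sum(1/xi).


Sum of reciprocals = 1/11 + 1/17 + 1/14 + 1/30 + 1/10 = 0.354495
HM = 5/0.354495 = 14.1046

HM = 14.1046


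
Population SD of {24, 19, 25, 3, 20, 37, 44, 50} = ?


Mean = 27.7500
Variance = 201.9375
SD = sqrt(201.9375) = 14.2105

SD = 14.2105


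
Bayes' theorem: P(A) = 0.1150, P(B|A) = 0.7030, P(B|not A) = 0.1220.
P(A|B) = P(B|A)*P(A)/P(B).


P(B) = P(B|A)*P(A) + P(B|A')*P(A')
= 0.7030*0.1150 + 0.1220*0.8850
= 0.080845 + 0.107970 = 0.188815
P(A|B) = 0.080845/0.188815 = 0.4282

P(A|B) = 0.4282


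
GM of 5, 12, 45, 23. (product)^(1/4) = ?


Product = 5 × 12 × 45 × 23 = 62100
GM = 62100^(1/4) = 15.7860

GM = 15.7860


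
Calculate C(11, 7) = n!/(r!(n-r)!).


C(11,7) = 11!/(7! × 4!)
= 39916800/(5040 × 24)
= 330

C(11,7) = 330


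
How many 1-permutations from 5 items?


P(5,1) = 5!/4!
= 120/24
= 5

P(5,1) = 5


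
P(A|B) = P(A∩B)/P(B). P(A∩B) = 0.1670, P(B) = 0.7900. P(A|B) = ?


P(A|B) = 0.1670/0.7900 = 0.2114

P(A|B) = 0.2114


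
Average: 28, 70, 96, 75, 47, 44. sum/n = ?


Sum = 28 + 70 + 96 + 75 + 47 + 44 = 360
n = 6
Mean = 360/6 = 60.0000

Mean = 60.0000


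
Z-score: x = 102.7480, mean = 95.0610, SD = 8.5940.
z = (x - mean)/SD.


z = (102.7480 - 95.0610)/8.5940
= 7.6870/8.5940
= 0.8945

z = 0.8945


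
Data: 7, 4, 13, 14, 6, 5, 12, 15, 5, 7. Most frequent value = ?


Frequencies: 4:1, 5:2, 6:1, 7:2, 12:1, 13:1, 14:1, 15:1
Max frequency = 2
Mode = 5, 7

Mode = 5, 7


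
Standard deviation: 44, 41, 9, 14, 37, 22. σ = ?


Mean = 27.8333
Variance = 183.1389
SD = sqrt(183.1389) = 13.5329

SD = 13.5329


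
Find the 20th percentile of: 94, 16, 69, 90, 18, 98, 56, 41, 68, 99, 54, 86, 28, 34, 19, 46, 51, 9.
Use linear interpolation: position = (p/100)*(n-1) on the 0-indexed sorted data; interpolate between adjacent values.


Sorted: 9, 16, 18, 19, 28, 34, 41, 46, 51, 54, 56, 68, 69, 86, 90, 94, 98, 99
n = 18
Index = 20/100 * 17 = 3.4000
Lower = data[3] = 19, Upper = data[4] = 28
P20 = 19 + 0.4000*(9) = 22.6000

P20 = 22.6000


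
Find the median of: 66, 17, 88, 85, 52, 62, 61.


Sorted: 17, 52, 61, 62, 66, 85, 88
n = 7 (odd)
Middle value = 62

Median = 62


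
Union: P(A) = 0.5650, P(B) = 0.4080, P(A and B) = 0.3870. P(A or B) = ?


P(A∪B) = 0.5650 + 0.4080 - 0.3870
= 0.9730 - 0.3870
= 0.5860

P(A∪B) = 0.5860


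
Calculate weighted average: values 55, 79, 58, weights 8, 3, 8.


Numerator = 55*8 + 79*3 + 58*8 = 1141
Denominator = 8 + 3 + 8 = 19
WM = 1141/19 = 60.0526

WM = 60.0526


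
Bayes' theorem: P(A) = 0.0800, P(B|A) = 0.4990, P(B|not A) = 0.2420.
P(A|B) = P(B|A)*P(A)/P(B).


P(B) = P(B|A)*P(A) + P(B|A')*P(A')
= 0.4990*0.0800 + 0.2420*0.9200
= 0.039920 + 0.222640 = 0.262560
P(A|B) = 0.039920/0.262560 = 0.1520

P(A|B) = 0.1520


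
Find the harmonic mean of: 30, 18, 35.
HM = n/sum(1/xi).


Sum of reciprocals = 1/30 + 1/18 + 1/35 = 0.117460
HM = 3/0.117460 = 25.5405

HM = 25.5405


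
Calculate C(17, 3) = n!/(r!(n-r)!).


C(17,3) = 17!/(3! × 14!)
= 355687428096000/(6 × 87178291200)
= 680

C(17,3) = 680


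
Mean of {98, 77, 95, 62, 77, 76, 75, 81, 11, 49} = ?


Sum = 98 + 77 + 95 + 62 + 77 + 76 + 75 + 81 + 11 + 49 = 701
n = 10
Mean = 701/10 = 70.1000

Mean = 70.1000


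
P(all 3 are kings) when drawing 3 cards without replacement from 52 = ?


P(all kings) = (4/52) × (3/51) × (2/50)
= 0.0002

P = 0.0002


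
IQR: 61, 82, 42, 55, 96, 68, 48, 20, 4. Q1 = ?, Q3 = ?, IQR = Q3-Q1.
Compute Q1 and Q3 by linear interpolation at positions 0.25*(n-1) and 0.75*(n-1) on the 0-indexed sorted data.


Sorted: 4, 20, 42, 48, 55, 61, 68, 82, 96
Q1 (25th %ile) = 42.0000
Q3 (75th %ile) = 68.0000
IQR = 68.0000 - 42.0000 = 26.0000

IQR = 26.0000


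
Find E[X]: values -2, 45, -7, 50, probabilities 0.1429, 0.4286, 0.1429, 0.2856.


E[X] = -2*0.1429 + 45*0.4286 - 7*0.1429 + 50*0.2856
= -0.2858 + 19.2870 - 1.0003 + 14.2800
= 32.2809

E[X] = 32.2809


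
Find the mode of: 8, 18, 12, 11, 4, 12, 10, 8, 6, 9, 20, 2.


Frequencies: 2:1, 4:1, 6:1, 8:2, 9:1, 10:1, 11:1, 12:2, 18:1, 20:1
Max frequency = 2
Mode = 8, 12

Mode = 8, 12


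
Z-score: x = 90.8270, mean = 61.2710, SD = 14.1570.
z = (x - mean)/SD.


z = (90.8270 - 61.2710)/14.1570
= 29.5560/14.1570
= 2.0877

z = 2.0877


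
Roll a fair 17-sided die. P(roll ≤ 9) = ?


Favorable outcomes (roll ≤ 9): 9
Total outcomes = 17
P = 9/17 = 0.5294

P = 0.5294


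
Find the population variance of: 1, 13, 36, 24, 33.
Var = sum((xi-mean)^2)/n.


Mean = 21.4000
Squared deviations: 416.1600, 70.5600, 213.1600, 6.7600, 134.5600
Sum = 841.2000
Variance = 841.2000/5 = 168.2400

Variance = 168.2400


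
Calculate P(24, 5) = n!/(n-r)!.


P(24,5) = 24!/19!
= 620448401733239439360000/121645100408832000
= 5100480

P(24,5) = 5100480


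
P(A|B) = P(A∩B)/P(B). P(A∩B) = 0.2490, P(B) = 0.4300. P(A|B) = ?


P(A|B) = 0.2490/0.4300 = 0.5791

P(A|B) = 0.5791


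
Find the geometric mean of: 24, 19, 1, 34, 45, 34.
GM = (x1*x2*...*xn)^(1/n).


Product = 24 × 19 × 1 × 34 × 45 × 34 = 23721120
GM = 23721120^(1/6) = 16.9508

GM = 16.9508


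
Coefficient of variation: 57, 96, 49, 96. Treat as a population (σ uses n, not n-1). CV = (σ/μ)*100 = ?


Mean = 74.5000
SD = 21.6852
CV = (21.6852/74.5000)*100 = 29.1077%

CV = 29.1077%


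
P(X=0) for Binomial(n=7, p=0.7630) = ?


C(7,0) = 1
p^0 = 1.000000
(1-p)^7 = 4.199895e-05
P = 1 * 1.000000 * 4.199895e-05 = 4.1999e-05

P(X=0) = 4.1999e-05


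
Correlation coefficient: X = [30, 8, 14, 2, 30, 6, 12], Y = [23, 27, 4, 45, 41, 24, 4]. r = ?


Mean X = 14.5714, Mean Y = 24.0000
SD X = 10.404081, SD Y = 14.832397
Cov = 3.714286
r = 3.714286/(10.404081*14.832397) = 0.0241

r = 0.0241


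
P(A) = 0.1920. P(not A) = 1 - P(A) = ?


P(not A) = 1 - 0.1920 = 0.8080

P(not A) = 0.8080


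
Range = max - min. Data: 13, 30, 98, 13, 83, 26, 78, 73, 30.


Max = 98, Min = 13
Range = 98 - 13 = 85

Range = 85


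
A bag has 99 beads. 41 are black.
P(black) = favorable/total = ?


P = 41/99 = 0.4141

P = 0.4141


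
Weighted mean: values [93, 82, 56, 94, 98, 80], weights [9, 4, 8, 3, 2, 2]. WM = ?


Numerator = 93*9 + 82*4 + 56*8 + 94*3 + 98*2 + 80*2 = 2251
Denominator = 9 + 4 + 8 + 3 + 2 + 2 = 28
WM = 2251/28 = 80.3929

WM = 80.3929


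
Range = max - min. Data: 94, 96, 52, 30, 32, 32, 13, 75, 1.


Max = 96, Min = 1
Range = 96 - 1 = 95

Range = 95


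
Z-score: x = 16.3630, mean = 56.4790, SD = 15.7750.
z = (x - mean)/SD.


z = (16.3630 - 56.4790)/15.7750
= -40.1160/15.7750
= -2.5430

z = -2.5430


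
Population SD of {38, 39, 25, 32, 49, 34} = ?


Mean = 36.1667
Variance = 53.8056
SD = sqrt(53.8056) = 7.3352

SD = 7.3352


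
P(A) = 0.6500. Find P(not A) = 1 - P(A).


P(not A) = 1 - 0.6500 = 0.3500

P(not A) = 0.3500


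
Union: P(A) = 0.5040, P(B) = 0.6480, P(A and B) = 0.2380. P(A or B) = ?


P(A∪B) = 0.5040 + 0.6480 - 0.2380
= 1.1520 - 0.2380
= 0.9140

P(A∪B) = 0.9140


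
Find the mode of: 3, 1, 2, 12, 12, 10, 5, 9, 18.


Frequencies: 1:1, 2:1, 3:1, 5:1, 9:1, 10:1, 12:2, 18:1
Max frequency = 2
Mode = 12

Mode = 12


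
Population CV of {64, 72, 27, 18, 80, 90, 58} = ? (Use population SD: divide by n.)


Mean = 58.4286
SD = 24.7840
CV = (24.7840/58.4286)*100 = 42.4175%

CV = 42.4175%


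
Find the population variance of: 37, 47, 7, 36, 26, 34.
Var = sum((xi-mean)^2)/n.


Mean = 31.1667
Squared deviations: 34.0278, 250.6944, 584.0278, 23.3611, 26.6944, 8.0278
Sum = 926.8333
Variance = 926.8333/6 = 154.4722

Variance = 154.4722


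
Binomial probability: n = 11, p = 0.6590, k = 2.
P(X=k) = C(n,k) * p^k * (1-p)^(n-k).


C(11,2) = 55
p^2 = 0.434281
(1-p)^9 = 6.234325e-05
P = 55 * 0.434281 * 6.234325e-05 = 0.0015

P(X=2) = 0.0015


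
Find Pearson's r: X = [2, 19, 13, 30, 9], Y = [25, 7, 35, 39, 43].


Mean X = 14.6000, Mean Y = 29.8000
SD X = 9.478396, SD Y = 12.874782
Cov = 3.920000
r = 3.920000/(9.478396*12.874782) = 0.0321

r = 0.0321


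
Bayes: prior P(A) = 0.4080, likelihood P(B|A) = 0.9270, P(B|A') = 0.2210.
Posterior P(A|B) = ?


P(B) = P(B|A)*P(A) + P(B|A')*P(A')
= 0.9270*0.4080 + 0.2210*0.5920
= 0.378216 + 0.130832 = 0.509048
P(A|B) = 0.378216/0.509048 = 0.7430

P(A|B) = 0.7430


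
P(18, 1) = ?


P(18,1) = 18!/17!
= 6402373705728000/355687428096000
= 18

P(18,1) = 18


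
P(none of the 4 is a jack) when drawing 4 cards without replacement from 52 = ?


P(no jacks) = (48/52) × (47/51) × (46/50) × (45/49)
= 0.7187

P = 0.7187


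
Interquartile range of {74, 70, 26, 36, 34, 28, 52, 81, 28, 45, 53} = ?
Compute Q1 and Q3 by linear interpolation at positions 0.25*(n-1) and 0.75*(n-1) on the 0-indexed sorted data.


Sorted: 26, 28, 28, 34, 36, 45, 52, 53, 70, 74, 81
Q1 (25th %ile) = 31.0000
Q3 (75th %ile) = 61.5000
IQR = 61.5000 - 31.0000 = 30.5000

IQR = 30.5000


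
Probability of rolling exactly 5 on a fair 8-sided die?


Favorable outcomes (roll = 5): 1
Total outcomes = 8
P = 1/8 = 0.1250

P = 0.1250


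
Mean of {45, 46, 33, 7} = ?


Sum = 45 + 46 + 33 + 7 = 131
n = 4
Mean = 131/4 = 32.7500

Mean = 32.7500


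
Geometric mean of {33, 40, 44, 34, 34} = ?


Product = 33 × 40 × 44 × 34 × 34 = 67140480
GM = 67140480^(1/5) = 36.7618

GM = 36.7618


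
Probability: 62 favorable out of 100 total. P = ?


P = 62/100 = 0.6200

P = 0.6200


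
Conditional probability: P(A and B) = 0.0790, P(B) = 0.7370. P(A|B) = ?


P(A|B) = 0.0790/0.7370 = 0.1072

P(A|B) = 0.1072


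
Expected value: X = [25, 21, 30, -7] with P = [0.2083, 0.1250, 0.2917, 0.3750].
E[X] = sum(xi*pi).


E[X] = 25*0.2083 + 21*0.1250 + 30*0.2917 - 7*0.3750
= 5.2075 + 2.6250 + 8.7510 - 2.6250
= 13.9585

E[X] = 13.9585


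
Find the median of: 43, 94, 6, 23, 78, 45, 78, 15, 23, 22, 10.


Sorted: 6, 10, 15, 22, 23, 23, 43, 45, 78, 78, 94
n = 11 (odd)
Middle value = 23

Median = 23


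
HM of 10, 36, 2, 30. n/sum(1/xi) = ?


Sum of reciprocals = 1/10 + 1/36 + 1/2 + 1/30 = 0.661111
HM = 4/0.661111 = 6.0504

HM = 6.0504


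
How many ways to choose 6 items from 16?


C(16,6) = 16!/(6! × 10!)
= 20922789888000/(720 × 3628800)
= 8008

C(16,6) = 8008


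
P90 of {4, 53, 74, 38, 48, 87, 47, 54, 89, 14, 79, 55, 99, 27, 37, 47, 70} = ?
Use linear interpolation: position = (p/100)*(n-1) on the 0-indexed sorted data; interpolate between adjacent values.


Sorted: 4, 14, 27, 37, 38, 47, 47, 48, 53, 54, 55, 70, 74, 79, 87, 89, 99
n = 17
Index = 90/100 * 16 = 14.4000
Lower = data[14] = 87, Upper = data[15] = 89
P90 = 87 + 0.4000*(2) = 87.8000

P90 = 87.8000


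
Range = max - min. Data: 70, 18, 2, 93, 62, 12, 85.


Max = 93, Min = 2
Range = 93 - 2 = 91

Range = 91


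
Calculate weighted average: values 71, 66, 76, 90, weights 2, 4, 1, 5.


Numerator = 71*2 + 66*4 + 76*1 + 90*5 = 932
Denominator = 2 + 4 + 1 + 5 = 12
WM = 932/12 = 77.6667

WM = 77.6667


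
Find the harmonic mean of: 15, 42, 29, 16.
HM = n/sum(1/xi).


Sum of reciprocals = 1/15 + 1/42 + 1/29 + 1/16 = 0.187459
HM = 4/0.187459 = 21.3380

HM = 21.3380


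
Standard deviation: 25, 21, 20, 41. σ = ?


Mean = 26.7500
Variance = 71.1875
SD = sqrt(71.1875) = 8.4373

SD = 8.4373


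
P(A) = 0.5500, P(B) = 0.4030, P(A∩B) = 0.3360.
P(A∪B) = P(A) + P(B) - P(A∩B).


P(A∪B) = 0.5500 + 0.4030 - 0.3360
= 0.9530 - 0.3360
= 0.6170

P(A∪B) = 0.6170


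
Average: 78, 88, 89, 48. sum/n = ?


Sum = 78 + 88 + 89 + 48 = 303
n = 4
Mean = 303/4 = 75.7500

Mean = 75.7500


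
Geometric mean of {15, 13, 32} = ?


Product = 15 × 13 × 32 = 6240
GM = 6240^(1/3) = 18.4103

GM = 18.4103


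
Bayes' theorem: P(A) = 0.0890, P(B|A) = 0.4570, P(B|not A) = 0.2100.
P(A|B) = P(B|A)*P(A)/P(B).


P(B) = P(B|A)*P(A) + P(B|A')*P(A')
= 0.4570*0.0890 + 0.2100*0.9110
= 0.040673 + 0.191310 = 0.231983
P(A|B) = 0.040673/0.231983 = 0.1753

P(A|B) = 0.1753
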